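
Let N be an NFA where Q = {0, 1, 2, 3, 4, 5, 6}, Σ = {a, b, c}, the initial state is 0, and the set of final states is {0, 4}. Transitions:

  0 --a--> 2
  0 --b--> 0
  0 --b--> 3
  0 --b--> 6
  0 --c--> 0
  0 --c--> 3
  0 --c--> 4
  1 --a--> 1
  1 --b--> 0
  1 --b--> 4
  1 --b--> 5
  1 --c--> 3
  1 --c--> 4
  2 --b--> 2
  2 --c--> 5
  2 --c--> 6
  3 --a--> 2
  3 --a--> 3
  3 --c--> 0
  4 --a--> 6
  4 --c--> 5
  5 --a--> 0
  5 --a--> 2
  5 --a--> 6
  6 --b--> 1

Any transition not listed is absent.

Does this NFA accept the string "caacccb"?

Yes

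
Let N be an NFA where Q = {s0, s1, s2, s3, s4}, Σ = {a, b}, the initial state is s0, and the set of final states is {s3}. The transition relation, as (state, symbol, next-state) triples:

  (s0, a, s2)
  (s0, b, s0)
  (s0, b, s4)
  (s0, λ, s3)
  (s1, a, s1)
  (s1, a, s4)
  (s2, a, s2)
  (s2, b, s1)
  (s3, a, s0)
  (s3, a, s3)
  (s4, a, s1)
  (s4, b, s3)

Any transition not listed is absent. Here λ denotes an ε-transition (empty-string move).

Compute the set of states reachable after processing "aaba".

{s0, s1, s2, s3, s4}

Start: ε-closure({s0}) = {s0, s3}.
Read 'a': s0→{s2}, s3→{s0, s3}; now {s0, s2, s3}.
Read 'a': s0→{s2}, s2→{s2}, s3→{s0, s3}; now {s0, s2, s3}.
Read 'b': s0→{s0, s4}, s2→{s1}, s3→∅; union {s0, s1, s4}; ε-closure = {s0, s1, s3, s4}.
Read 'a': s0→{s2}, s1→{s1, s4}, s3→{s0, s3}, s4→{s1}; now {s0, s1, s2, s3, s4}.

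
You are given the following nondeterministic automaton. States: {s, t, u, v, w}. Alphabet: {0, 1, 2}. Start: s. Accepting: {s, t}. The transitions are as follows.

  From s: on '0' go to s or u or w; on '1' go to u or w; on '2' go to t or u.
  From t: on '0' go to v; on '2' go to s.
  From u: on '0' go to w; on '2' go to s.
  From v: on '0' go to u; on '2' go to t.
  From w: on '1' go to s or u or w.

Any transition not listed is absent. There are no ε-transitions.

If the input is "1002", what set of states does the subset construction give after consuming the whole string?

∅

Start in {s}.
Read '1': {s} → {u, w}.
Read '0': {u, w} → {w}.
Read '0': {w} → ∅.
The set is empty and remains empty for the remaining 1 symbol.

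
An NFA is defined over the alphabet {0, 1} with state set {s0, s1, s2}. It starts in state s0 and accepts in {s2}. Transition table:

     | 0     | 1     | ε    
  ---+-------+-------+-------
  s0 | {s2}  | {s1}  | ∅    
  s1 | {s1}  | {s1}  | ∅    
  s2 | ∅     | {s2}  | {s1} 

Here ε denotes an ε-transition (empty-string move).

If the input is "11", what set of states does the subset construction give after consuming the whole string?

Start in {s0}.
Read '1': s0→{s1}; now {s1}.
Read '1': s1→{s1}; now {s1}.

{s1}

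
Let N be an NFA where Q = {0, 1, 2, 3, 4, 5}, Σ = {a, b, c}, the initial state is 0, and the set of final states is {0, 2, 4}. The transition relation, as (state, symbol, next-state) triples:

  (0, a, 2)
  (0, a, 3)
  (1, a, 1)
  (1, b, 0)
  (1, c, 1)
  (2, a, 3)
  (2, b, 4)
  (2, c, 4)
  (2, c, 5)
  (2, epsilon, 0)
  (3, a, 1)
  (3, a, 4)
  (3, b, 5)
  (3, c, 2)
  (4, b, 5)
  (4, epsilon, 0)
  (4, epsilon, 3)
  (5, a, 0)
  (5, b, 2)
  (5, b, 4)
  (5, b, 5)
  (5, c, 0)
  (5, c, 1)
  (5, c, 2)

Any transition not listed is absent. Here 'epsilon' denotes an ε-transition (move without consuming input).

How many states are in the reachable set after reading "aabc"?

3

Start in {0}.
Read 'a': {0} → {0, 2, 3}.
Read 'a': {0, 2, 3} → {0, 1, 2, 3, 4}.
Read 'b': {0, 1, 2, 3, 4} → {0, 3, 4, 5}.
Read 'c': {0, 3, 4, 5} → {0, 1, 2}.
That set has 3 states.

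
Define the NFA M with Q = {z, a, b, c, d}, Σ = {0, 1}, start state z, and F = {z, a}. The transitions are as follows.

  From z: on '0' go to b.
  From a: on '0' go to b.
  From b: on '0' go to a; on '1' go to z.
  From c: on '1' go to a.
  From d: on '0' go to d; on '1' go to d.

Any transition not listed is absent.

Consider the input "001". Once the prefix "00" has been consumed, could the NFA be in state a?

Start in {z}.
Read '0': z→{b}; now {b}.
Read '0': b→{a}; now {a}.
State a is in {a}.

Yes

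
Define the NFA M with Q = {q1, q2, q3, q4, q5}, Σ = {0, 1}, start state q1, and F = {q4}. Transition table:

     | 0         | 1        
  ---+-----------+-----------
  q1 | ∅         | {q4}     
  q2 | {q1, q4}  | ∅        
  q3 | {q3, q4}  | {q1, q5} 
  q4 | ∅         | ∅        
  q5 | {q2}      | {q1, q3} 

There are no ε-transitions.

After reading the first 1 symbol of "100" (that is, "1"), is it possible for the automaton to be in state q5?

Start in {q1}.
Read '1': q1→{q4}; now {q4}.
State q5 is not in {q4}.

No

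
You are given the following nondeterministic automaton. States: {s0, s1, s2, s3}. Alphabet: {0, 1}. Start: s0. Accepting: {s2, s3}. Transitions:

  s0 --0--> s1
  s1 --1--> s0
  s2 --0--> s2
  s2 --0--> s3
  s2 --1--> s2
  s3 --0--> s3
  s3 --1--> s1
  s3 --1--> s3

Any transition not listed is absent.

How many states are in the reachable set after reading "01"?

Start in {s0}.
Read '0': {s0} → {s1}.
Read '1': {s1} → {s0}.
That set has 1 state.

1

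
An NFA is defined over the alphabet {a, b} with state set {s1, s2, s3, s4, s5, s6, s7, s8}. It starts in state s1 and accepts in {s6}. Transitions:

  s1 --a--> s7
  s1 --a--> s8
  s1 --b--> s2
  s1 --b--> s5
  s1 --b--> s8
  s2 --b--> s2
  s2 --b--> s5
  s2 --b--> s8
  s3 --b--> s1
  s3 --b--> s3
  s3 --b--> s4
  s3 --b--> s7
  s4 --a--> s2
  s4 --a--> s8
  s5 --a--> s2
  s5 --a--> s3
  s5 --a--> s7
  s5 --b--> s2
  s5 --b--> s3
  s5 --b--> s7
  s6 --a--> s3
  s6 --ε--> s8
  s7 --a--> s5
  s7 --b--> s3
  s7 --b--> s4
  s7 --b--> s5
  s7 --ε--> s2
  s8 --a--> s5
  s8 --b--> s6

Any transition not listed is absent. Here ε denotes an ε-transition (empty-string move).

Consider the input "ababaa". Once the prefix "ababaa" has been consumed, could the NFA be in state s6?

No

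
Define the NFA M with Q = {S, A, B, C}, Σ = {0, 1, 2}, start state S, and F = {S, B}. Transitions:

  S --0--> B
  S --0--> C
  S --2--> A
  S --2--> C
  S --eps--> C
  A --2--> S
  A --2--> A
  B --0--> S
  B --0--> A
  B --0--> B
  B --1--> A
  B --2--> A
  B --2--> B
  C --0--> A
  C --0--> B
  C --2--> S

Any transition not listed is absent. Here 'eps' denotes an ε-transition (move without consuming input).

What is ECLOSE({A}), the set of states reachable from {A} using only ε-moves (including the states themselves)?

{A}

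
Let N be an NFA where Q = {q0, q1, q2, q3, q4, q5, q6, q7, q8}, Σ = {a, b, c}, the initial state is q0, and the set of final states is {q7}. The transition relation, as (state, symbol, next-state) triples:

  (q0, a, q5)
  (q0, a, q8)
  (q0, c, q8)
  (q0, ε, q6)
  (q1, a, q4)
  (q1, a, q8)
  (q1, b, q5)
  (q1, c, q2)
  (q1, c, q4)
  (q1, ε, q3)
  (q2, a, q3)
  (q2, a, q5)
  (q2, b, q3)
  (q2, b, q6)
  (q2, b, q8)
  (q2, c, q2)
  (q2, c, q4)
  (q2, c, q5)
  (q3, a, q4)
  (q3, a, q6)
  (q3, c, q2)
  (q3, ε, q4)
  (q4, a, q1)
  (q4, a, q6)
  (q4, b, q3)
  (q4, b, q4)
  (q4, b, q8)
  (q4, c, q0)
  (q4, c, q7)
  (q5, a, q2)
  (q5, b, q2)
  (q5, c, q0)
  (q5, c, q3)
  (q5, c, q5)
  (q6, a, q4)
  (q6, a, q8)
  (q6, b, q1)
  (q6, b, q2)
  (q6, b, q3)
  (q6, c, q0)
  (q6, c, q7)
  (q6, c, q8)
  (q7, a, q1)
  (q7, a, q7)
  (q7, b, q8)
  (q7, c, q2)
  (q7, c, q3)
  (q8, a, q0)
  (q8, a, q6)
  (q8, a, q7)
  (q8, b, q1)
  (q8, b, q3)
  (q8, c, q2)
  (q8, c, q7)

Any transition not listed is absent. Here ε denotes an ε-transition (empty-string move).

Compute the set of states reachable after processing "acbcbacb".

{q1, q2, q3, q4, q6, q8}

Start: ε-closure({q0}) = {q0, q6}.
Read 'a': {q0, q6} → {q4, q5, q8}.
Read 'c': {q4, q5, q8} → {q0, q2, q3, q4, q5, q6, q7}.
Read 'b': {q0, q2, q3, q4, q5, q6, q7} → {q1, q2, q3, q4, q6, q8}.
Read 'c': {q1, q2, q3, q4, q6, q8} → {q0, q2, q4, q5, q6, q7, q8}.
Read 'b': {q0, q2, q4, q5, q6, q7, q8} → {q1, q2, q3, q4, q6, q8}.
Read 'a': {q1, q2, q3, q4, q6, q8} → {q0, q1, q3, q4, q5, q6, q7, q8}.
Read 'c': {q0, q1, q3, q4, q5, q6, q7, q8} → {q0, q2, q3, q4, q5, q6, q7, q8}.
Read 'b': {q0, q2, q3, q4, q5, q6, q7, q8} → {q1, q2, q3, q4, q6, q8}.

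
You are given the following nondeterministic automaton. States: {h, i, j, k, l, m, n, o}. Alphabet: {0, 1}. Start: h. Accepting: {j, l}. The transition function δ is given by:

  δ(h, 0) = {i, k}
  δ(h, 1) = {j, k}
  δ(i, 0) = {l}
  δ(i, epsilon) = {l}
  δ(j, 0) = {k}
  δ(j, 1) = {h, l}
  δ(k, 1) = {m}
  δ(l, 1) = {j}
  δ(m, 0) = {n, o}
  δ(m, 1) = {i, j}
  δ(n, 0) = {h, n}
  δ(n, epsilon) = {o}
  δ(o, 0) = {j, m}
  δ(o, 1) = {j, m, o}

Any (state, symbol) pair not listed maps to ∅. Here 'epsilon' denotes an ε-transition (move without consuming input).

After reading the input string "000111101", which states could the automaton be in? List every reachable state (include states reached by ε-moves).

Start in {h}.
Read '0': h→{i, k}; union {i, k}; ε-closure = {i, k, l}.
Read '0': i→{l}, k→∅, l→∅; now {l}.
Read '0': l→∅; now ∅.
The set is empty and remains empty for the remaining 6 symbols.

∅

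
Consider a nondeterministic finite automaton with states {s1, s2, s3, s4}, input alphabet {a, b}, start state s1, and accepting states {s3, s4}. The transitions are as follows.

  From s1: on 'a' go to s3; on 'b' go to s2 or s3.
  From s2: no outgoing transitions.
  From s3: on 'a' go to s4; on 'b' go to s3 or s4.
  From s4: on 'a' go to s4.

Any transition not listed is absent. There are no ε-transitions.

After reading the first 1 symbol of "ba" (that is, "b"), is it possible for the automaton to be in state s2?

Start in {s1}.
Read 'b': {s1} → {s2, s3}.
State s2 is in {s2, s3}.

Yes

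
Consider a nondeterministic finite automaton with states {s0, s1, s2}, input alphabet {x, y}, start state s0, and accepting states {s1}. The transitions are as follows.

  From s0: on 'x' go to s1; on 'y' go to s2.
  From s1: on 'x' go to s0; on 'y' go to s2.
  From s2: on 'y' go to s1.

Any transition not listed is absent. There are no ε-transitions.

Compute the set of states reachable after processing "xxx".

Start in {s0}.
Read 'x': {s0} → {s1}.
Read 'x': {s1} → {s0}.
Read 'x': {s0} → {s1}.

{s1}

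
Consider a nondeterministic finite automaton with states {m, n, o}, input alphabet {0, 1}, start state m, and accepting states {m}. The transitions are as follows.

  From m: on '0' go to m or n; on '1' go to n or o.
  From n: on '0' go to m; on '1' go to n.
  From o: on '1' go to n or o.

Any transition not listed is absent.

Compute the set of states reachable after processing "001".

Start in {m}.
Read '0': m→{m, n}; now {m, n}.
Read '0': m→{m, n}, n→{m}; now {m, n}.
Read '1': m→{n, o}, n→{n}; now {n, o}.

{n, o}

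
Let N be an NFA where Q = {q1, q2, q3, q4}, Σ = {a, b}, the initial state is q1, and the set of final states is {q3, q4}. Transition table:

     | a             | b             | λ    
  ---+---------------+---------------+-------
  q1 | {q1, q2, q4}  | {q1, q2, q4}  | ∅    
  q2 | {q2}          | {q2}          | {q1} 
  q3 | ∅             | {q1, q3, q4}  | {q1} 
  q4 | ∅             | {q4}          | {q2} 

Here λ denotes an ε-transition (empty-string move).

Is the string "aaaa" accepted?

Start in {q1}.
Read 'a': {q1} → {q1, q2, q4}.
Read 'a': {q1, q2, q4} → {q1, q2, q4}.
Read 'a': {q1, q2, q4} → {q1, q2, q4}.
Read 'a': {q1, q2, q4} → {q1, q2, q4}.
The final set {q1, q2, q4} contains the accepting state q4.

Yes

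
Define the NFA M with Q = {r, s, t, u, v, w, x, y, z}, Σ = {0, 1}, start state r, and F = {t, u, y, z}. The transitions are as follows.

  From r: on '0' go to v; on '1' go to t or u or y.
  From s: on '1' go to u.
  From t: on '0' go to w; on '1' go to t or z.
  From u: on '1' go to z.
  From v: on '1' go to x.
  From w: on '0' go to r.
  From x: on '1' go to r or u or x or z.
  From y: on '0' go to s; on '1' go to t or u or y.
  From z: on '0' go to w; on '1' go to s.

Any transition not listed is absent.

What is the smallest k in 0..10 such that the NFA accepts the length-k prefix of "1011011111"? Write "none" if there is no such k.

1

Start in {r}.
Read '1': r→{t, u, y}; now {t, u, y}.
None of the earlier sets intersect F, but {t, u, y} does.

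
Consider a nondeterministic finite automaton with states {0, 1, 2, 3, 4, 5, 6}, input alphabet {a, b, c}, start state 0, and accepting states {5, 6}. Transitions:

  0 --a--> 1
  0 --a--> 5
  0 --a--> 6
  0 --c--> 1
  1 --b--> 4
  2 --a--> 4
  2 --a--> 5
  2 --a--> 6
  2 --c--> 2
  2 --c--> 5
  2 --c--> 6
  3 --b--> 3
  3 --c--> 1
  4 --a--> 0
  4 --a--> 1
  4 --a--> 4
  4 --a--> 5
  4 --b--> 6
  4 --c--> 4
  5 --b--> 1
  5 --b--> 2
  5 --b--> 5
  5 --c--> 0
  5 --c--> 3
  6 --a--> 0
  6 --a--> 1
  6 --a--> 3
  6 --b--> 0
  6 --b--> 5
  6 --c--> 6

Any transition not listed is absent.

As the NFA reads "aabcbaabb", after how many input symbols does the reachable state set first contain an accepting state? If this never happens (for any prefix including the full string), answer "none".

1

Start in {0}.
Read 'a': {0} → {1, 5, 6}.
None of the earlier sets intersect F, but {1, 5, 6} does.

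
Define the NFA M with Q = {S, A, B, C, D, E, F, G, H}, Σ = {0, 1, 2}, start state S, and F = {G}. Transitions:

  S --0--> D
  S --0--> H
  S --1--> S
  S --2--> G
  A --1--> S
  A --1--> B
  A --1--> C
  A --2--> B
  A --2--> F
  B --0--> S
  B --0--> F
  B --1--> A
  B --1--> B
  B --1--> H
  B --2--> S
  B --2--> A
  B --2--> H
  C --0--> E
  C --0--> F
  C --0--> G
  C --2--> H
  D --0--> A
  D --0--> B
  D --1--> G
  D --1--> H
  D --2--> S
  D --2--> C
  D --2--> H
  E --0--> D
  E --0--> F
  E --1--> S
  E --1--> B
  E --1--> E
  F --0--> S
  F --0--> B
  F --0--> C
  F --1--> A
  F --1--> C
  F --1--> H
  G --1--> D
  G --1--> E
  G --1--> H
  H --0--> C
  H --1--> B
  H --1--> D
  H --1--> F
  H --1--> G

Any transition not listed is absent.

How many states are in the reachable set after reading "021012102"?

7

Start in {S}.
Read '0': S→{D, H}; now {D, H}.
Read '2': D→{S, C, H}, H→∅; now {S, C, H}.
Read '1': S→{S}, C→∅, H→{B, D, F, G}; now {S, B, D, F, G}.
Read '0': S→{D, H}, B→{S, F}, D→{A, B}, F→{S, B, C}, G→∅; now {S, A, B, C, D, F, H}.
Read '1': S→{S}, A→{S, B, C}, B→{A, B, H}, C→∅, D→{G, H}, F→{A, C, H}, H→{B, D, F, G}; now {S, A, B, C, D, F, G, H}.
Read '2': S→{G}, A→{B, F}, B→{S, A, H}, C→{H}, D→{S, C, H}, F→∅, G→∅, H→∅; now {S, A, B, C, F, G, H}.
Read '1': S→{S}, A→{S, B, C}, B→{A, B, H}, C→∅, F→{A, C, H}, G→{D, E, H}, H→{B, D, F, G}; now {S, A, B, C, D, E, F, G, H}.
Read '0': S→{D, H}, A→∅, B→{S, F}, C→{E, F, G}, D→{A, B}, E→{D, F}, F→{S, B, C}, G→∅, H→{C}; now {S, A, B, C, D, E, F, G, H}.
Read '2': S→{G}, A→{B, F}, B→{S, A, H}, C→{H}, D→{S, C, H}, E→∅, F→∅, G→∅, H→∅; now {S, A, B, C, F, G, H}.
That set has 7 states.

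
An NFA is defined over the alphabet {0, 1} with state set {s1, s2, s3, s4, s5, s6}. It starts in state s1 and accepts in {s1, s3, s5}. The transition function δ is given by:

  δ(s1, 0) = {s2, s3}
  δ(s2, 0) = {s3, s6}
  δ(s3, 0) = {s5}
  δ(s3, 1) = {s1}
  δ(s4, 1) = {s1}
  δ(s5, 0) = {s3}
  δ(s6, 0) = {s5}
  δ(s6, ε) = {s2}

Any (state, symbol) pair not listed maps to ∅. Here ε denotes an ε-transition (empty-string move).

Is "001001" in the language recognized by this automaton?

Start in {s1}.
Read '0': {s1} → {s2, s3}.
Read '0': {s2, s3} → {s2, s3, s5, s6}.
Read '1': {s2, s3, s5, s6} → {s1}.
Read '0': {s1} → {s2, s3}.
Read '0': {s2, s3} → {s2, s3, s5, s6}.
Read '1': {s2, s3, s5, s6} → {s1}.
The final set {s1} contains the accepting state s1.

Yes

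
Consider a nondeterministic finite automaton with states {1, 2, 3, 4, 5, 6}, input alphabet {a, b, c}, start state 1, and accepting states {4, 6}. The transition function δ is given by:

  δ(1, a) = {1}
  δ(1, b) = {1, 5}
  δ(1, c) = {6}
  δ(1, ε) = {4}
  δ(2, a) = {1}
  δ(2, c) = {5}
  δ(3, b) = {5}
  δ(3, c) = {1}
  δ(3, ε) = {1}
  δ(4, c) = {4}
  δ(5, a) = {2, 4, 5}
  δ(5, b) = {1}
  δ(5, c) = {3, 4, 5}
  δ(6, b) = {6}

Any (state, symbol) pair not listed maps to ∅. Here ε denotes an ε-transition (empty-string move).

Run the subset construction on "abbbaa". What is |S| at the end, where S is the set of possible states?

4

Start: ε-closure({1}) = {1, 4}.
Read 'a': 1→{1}, 4→∅; union {1}; ε-closure = {1, 4}.
Read 'b': 1→{1, 5}, 4→∅; union {1, 5}; ε-closure = {1, 4, 5}.
Read 'b': 1→{1, 5}, 4→∅, 5→{1}; union {1, 5}; ε-closure = {1, 4, 5}.
Read 'b': 1→{1, 5}, 4→∅, 5→{1}; union {1, 5}; ε-closure = {1, 4, 5}.
Read 'a': 1→{1}, 4→∅, 5→{2, 4, 5}; now {1, 2, 4, 5}.
Read 'a': 1→{1}, 2→{1}, 4→∅, 5→{2, 4, 5}; now {1, 2, 4, 5}.
That set has 4 states.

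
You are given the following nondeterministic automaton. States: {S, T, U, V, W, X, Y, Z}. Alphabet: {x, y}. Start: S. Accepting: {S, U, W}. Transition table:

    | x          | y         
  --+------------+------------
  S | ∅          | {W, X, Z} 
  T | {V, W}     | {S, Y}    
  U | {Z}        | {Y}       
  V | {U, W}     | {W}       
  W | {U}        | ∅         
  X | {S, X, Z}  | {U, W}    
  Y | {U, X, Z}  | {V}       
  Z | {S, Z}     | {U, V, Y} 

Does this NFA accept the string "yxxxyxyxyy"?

Yes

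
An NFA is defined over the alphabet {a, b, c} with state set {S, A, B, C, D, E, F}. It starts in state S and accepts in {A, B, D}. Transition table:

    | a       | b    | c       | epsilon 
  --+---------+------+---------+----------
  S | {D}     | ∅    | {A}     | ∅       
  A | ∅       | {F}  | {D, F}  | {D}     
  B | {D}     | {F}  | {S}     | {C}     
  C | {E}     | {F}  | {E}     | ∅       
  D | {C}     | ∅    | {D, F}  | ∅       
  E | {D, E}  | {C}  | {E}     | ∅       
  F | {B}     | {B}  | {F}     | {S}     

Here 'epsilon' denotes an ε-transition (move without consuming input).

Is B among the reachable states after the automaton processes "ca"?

Start in {S}.
Read 'c': {S} → {A, D}.
Read 'a': {A, D} → {C}.
State B is not in {C}.

No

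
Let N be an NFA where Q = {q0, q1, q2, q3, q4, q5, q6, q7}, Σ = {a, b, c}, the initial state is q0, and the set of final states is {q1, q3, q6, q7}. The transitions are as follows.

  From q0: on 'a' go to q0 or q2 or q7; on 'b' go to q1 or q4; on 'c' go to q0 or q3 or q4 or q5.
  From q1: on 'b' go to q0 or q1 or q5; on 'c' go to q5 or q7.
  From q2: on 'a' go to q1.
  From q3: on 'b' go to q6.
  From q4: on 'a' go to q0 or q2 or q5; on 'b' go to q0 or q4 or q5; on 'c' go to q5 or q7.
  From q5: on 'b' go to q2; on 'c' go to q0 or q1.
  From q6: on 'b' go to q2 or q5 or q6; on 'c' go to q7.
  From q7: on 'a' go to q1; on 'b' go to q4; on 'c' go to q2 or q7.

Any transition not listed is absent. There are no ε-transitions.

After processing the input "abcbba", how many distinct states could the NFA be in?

4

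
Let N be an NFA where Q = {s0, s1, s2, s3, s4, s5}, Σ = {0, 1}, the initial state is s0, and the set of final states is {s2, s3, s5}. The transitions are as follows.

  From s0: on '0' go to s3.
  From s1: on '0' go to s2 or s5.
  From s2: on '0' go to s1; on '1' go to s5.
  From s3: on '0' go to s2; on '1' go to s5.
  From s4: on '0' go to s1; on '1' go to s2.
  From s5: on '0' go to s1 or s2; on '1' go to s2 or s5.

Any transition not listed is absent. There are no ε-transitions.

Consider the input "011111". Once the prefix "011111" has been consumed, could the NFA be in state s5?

Start in {s0}.
Read '0': {s0} → {s3}.
Read '1': {s3} → {s5}.
Read '1': {s5} → {s2, s5}.
Read '1': {s2, s5} → {s2, s5}.
Read '1': {s2, s5} → {s2, s5}.
Read '1': {s2, s5} → {s2, s5}.
State s5 is in {s2, s5}.

Yes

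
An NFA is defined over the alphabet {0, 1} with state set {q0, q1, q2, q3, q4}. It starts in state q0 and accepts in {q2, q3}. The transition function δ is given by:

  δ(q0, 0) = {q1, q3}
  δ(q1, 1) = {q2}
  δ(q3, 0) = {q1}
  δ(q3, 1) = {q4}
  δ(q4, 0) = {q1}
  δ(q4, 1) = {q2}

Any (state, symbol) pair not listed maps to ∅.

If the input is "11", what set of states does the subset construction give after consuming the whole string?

∅

Start in {q0}.
Read '1': q0→∅; now ∅.
The set is empty and remains empty for the remaining 1 symbol.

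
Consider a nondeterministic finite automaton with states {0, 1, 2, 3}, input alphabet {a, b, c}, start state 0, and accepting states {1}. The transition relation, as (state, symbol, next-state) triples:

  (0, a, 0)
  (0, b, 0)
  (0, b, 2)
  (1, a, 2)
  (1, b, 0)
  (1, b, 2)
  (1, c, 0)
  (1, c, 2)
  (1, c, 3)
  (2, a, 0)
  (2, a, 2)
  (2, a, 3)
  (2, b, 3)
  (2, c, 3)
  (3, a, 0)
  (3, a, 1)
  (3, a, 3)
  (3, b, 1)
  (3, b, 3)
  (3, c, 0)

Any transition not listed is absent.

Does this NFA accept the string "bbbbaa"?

Start in {0}.
Read 'b': {0} → {0, 2}.
Read 'b': {0, 2} → {0, 2, 3}.
Read 'b': {0, 2, 3} → {0, 1, 2, 3}.
Read 'b': {0, 1, 2, 3} → {0, 1, 2, 3}.
Read 'a': {0, 1, 2, 3} → {0, 1, 2, 3}.
Read 'a': {0, 1, 2, 3} → {0, 1, 2, 3}.
The final set {0, 1, 2, 3} contains the accepting state 1.

Yes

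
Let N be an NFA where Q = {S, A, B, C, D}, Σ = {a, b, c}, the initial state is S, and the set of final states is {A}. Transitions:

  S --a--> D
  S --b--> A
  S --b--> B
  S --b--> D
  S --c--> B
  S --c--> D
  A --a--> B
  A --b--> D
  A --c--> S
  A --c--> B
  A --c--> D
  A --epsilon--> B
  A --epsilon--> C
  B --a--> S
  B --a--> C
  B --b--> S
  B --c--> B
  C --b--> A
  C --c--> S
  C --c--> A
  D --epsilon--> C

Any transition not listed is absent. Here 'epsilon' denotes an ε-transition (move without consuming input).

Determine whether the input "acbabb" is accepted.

Yes

Start in {S}.
Read 'a': {S} → {C, D}.
Read 'c': {C, D} → {S, A, B, C}.
Read 'b': {S, A, B, C} → {S, A, B, C, D}.
Read 'a': {S, A, B, C, D} → {S, B, C, D}.
Read 'b': {S, B, C, D} → {S, A, B, C, D}.
Read 'b': {S, A, B, C, D} → {S, A, B, C, D}.
The final set {S, A, B, C, D} contains the accepting state A.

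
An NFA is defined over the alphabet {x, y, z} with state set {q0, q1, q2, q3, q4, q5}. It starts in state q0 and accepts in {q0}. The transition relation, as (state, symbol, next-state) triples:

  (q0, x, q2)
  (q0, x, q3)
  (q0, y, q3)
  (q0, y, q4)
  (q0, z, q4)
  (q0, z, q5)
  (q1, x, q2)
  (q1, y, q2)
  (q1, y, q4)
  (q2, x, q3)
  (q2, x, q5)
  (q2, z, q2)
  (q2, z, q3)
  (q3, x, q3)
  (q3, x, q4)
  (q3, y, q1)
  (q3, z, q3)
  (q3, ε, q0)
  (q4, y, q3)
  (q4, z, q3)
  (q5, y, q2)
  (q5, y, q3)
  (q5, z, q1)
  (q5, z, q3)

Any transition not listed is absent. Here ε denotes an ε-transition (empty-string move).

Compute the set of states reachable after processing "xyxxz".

{q0, q1, q2, q3, q4, q5}

Start in {q0}.
Read 'x': q0→{q2, q3}; union {q2, q3}; ε-closure = {q0, q2, q3}.
Read 'y': q0→{q3, q4}, q2→∅, q3→{q1}; union {q1, q3, q4}; ε-closure = {q0, q1, q3, q4}.
Read 'x': q0→{q2, q3}, q1→{q2}, q3→{q3, q4}, q4→∅; union {q2, q3, q4}; ε-closure = {q0, q2, q3, q4}.
Read 'x': q0→{q2, q3}, q2→{q3, q5}, q3→{q3, q4}, q4→∅; union {q2, q3, q4, q5}; ε-closure = {q0, q2, q3, q4, q5}.
Read 'z': q0→{q4, q5}, q2→{q2, q3}, q3→{q3}, q4→{q3}, q5→{q1, q3}; union {q1, q2, q3, q4, q5}; ε-closure = {q0, q1, q2, q3, q4, q5}.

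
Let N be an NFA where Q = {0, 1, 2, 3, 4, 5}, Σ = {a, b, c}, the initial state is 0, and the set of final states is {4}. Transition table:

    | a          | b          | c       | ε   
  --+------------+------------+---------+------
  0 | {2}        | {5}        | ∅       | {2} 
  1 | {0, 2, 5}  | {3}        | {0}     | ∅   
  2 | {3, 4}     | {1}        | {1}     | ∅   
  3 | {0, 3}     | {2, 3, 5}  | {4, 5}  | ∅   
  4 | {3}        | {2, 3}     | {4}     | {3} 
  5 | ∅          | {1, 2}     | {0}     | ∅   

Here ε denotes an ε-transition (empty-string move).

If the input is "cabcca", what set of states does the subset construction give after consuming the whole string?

{0, 2, 3, 4, 5}

Start: ε-closure({0}) = {0, 2}.
Read 'c': 0→∅, 2→{1}; now {1}.
Read 'a': 1→{0, 2, 5}; now {0, 2, 5}.
Read 'b': 0→{5}, 2→{1}, 5→{1, 2}; now {1, 2, 5}.
Read 'c': 1→{0}, 2→{1}, 5→{0}; union {0, 1}; ε-closure = {0, 1, 2}.
Read 'c': 0→∅, 1→{0}, 2→{1}; union {0, 1}; ε-closure = {0, 1, 2}.
Read 'a': 0→{2}, 1→{0, 2, 5}, 2→{3, 4}; now {0, 2, 3, 4, 5}.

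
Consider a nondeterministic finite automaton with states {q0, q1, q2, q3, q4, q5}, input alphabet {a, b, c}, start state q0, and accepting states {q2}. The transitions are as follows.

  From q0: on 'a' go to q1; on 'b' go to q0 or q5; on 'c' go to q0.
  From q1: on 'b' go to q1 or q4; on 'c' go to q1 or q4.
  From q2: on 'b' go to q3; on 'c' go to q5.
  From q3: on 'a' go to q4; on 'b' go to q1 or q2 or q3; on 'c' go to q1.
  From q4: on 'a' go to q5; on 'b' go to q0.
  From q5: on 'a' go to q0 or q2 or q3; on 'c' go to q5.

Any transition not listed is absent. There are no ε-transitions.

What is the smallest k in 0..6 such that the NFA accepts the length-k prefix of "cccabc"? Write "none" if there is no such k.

Start in {q0}.
Read 'c': q0→{q0}; now {q0}.
Read 'c': q0→{q0}; now {q0}.
Read 'c': q0→{q0}; now {q0}.
Read 'a': q0→{q1}; now {q1}.
Read 'b': q1→{q1, q4}; now {q1, q4}.
Read 'c': q1→{q1, q4}, q4→∅; now {q1, q4}.
No reachable set along the way intersects F.

none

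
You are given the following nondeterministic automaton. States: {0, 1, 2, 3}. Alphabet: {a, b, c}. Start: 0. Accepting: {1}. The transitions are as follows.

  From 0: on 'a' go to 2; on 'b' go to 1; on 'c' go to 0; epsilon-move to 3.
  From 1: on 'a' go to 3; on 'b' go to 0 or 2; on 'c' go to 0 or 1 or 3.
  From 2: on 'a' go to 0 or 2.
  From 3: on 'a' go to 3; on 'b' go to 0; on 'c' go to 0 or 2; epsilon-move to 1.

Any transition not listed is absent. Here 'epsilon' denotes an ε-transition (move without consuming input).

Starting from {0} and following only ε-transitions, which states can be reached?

Begin with {0}.
ε-move 0 → 3; add 3.
ε-move 3 → 1; add 1.

{0, 1, 3}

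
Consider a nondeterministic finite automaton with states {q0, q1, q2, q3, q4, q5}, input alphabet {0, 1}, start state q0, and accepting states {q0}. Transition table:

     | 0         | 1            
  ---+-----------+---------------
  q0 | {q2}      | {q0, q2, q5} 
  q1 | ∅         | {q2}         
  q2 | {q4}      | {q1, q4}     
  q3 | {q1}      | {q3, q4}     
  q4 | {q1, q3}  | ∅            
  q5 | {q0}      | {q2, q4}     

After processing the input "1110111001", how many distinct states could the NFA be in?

4

Start in {q0}.
Read '1': {q0} → {q0, q2, q5}.
Read '1': {q0, q2, q5} → {q0, q1, q2, q4, q5}.
Read '1': {q0, q1, q2, q4, q5} → {q0, q1, q2, q4, q5}.
Read '0': {q0, q1, q2, q4, q5} → {q0, q1, q2, q3, q4}.
Read '1': {q0, q1, q2, q3, q4} → {q0, q1, q2, q3, q4, q5}.
Read '1': {q0, q1, q2, q3, q4, q5} → {q0, q1, q2, q3, q4, q5}.
Read '1': {q0, q1, q2, q3, q4, q5} → {q0, q1, q2, q3, q4, q5}.
Read '0': {q0, q1, q2, q3, q4, q5} → {q0, q1, q2, q3, q4}.
Read '0': {q0, q1, q2, q3, q4} → {q1, q2, q3, q4}.
Read '1': {q1, q2, q3, q4} → {q1, q2, q3, q4}.
That set has 4 states.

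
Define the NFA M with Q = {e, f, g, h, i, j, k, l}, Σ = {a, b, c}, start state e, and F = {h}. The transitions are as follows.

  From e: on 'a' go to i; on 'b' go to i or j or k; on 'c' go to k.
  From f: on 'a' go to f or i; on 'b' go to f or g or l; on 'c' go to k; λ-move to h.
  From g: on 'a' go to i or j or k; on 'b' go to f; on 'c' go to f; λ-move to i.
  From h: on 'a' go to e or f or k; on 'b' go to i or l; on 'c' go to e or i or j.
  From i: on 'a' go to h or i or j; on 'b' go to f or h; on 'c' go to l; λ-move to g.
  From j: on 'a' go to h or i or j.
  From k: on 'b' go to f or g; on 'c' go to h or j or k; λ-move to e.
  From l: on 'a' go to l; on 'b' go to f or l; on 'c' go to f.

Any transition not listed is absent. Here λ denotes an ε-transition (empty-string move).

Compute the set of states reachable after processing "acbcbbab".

{e, f, g, h, i, j, k, l}

Start in {e}.
Read 'a': {e} → {g, i}.
Read 'c': {g, i} → {f, h, l}.
Read 'b': {f, h, l} → {f, g, h, i, l}.
Read 'c': {f, g, h, i, l} → {e, f, g, h, i, j, k, l}.
Read 'b': {e, f, g, h, i, j, k, l} → {e, f, g, h, i, j, k, l}.
Read 'b': {e, f, g, h, i, j, k, l} → {e, f, g, h, i, j, k, l}.
Read 'a': {e, f, g, h, i, j, k, l} → {e, f, g, h, i, j, k, l}.
Read 'b': {e, f, g, h, i, j, k, l} → {e, f, g, h, i, j, k, l}.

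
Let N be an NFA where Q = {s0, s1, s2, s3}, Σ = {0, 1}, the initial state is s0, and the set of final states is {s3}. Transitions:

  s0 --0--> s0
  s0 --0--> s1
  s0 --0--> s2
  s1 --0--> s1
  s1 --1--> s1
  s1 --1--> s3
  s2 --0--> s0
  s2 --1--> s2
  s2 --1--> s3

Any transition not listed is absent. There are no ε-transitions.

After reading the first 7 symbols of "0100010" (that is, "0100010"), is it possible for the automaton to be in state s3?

No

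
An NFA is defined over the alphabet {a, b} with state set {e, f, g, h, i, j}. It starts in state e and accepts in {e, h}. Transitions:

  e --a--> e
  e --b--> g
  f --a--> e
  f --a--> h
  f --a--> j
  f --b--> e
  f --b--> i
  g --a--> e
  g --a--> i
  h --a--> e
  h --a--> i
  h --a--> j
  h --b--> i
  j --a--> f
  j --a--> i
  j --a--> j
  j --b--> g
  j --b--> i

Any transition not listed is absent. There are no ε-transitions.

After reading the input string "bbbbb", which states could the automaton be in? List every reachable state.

∅

Start in {e}.
Read 'b': {e} → {g}.
Read 'b': {g} → ∅.
The set is empty and remains empty for the remaining 3 symbols.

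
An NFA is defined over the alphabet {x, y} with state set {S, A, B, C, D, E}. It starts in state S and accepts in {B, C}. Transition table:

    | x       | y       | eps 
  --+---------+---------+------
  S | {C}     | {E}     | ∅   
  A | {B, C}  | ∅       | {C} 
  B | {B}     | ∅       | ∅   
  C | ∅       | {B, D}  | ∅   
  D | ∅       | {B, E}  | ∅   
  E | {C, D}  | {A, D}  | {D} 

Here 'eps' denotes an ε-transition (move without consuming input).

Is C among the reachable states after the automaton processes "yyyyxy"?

No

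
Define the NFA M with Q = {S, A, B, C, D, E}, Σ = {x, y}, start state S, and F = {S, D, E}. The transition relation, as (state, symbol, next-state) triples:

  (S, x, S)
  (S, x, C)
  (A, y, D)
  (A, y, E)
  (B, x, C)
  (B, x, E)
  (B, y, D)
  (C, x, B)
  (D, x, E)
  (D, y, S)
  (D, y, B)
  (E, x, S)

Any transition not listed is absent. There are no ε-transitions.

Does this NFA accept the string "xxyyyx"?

Start in {S}.
Read 'x': S→{S, C}; now {S, C}.
Read 'x': S→{S, C}, C→{B}; now {S, B, C}.
Read 'y': S→∅, B→{D}, C→∅; now {D}.
Read 'y': D→{S, B}; now {S, B}.
Read 'y': S→∅, B→{D}; now {D}.
Read 'x': D→{E}; now {E}.
The final set {E} contains the accepting state E.

Yes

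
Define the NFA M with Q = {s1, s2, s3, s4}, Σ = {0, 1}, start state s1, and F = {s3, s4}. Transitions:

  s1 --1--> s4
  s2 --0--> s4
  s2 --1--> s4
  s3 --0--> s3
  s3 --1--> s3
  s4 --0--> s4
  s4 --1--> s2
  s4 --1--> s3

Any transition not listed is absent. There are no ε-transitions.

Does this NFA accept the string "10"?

Yes

Start in {s1}.
Read '1': s1→{s4}; now {s4}.
Read '0': s4→{s4}; now {s4}.
The final set {s4} contains the accepting state s4.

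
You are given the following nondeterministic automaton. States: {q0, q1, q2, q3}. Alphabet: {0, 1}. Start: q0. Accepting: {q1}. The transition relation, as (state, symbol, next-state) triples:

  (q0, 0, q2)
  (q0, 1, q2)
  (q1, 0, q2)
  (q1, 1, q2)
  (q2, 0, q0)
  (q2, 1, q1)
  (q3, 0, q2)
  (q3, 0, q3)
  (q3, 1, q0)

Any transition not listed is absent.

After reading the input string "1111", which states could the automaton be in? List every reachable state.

Start in {q0}.
Read '1': {q0} → {q2}.
Read '1': {q2} → {q1}.
Read '1': {q1} → {q2}.
Read '1': {q2} → {q1}.

{q1}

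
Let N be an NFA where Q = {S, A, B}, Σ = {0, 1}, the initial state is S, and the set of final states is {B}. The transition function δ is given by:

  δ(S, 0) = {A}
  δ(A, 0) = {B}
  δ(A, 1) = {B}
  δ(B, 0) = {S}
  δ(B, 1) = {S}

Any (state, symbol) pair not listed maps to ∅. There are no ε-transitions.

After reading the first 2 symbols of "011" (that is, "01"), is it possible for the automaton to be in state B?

Yes

Start in {S}.
Read '0': {S} → {A}.
Read '1': {A} → {B}.
State B is in {B}.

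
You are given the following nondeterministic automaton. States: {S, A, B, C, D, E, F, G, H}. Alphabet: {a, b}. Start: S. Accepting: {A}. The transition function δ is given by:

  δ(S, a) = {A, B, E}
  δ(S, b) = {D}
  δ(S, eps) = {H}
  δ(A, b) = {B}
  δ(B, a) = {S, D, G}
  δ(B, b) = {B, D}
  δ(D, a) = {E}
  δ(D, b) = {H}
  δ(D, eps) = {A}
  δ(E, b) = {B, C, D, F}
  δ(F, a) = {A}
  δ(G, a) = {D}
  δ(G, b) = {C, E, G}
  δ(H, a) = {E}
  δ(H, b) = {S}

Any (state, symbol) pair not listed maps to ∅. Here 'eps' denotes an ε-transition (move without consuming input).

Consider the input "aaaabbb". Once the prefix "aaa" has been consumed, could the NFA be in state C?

Start: ε-closure({S}) = {S, H}.
Read 'a': {S, H} → {A, B, E}.
Read 'a': {A, B, E} → {S, A, D, G, H}.
Read 'a': {S, A, D, G, H} → {A, B, D, E}.
State C is not in {A, B, D, E}.

No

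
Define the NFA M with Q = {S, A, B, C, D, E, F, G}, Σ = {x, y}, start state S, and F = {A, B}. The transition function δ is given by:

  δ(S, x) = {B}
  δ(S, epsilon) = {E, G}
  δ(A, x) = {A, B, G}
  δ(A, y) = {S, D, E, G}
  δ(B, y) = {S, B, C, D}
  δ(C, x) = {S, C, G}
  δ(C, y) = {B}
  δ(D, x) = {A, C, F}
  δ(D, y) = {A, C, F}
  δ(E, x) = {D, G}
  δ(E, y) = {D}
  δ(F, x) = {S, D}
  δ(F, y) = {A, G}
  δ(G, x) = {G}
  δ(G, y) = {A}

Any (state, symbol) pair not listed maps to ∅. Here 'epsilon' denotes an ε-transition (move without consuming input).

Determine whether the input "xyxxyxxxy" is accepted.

Yes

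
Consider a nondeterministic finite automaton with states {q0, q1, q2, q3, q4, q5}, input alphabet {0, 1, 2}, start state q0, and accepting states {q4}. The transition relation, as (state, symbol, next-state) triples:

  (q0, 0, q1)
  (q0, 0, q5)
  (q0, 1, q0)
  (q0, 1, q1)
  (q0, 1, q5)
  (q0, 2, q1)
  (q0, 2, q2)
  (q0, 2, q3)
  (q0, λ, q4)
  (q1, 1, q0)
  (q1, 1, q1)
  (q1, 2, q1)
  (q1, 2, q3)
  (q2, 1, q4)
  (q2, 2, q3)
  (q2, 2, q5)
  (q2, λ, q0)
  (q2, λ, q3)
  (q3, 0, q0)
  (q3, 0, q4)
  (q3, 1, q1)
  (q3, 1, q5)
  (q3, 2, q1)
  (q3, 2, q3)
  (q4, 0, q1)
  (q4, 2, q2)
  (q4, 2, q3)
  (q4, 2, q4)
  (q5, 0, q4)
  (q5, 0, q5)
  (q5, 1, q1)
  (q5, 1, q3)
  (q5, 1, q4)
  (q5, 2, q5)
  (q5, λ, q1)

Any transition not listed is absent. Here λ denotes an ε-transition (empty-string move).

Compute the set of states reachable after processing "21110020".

{q0, q1, q4, q5}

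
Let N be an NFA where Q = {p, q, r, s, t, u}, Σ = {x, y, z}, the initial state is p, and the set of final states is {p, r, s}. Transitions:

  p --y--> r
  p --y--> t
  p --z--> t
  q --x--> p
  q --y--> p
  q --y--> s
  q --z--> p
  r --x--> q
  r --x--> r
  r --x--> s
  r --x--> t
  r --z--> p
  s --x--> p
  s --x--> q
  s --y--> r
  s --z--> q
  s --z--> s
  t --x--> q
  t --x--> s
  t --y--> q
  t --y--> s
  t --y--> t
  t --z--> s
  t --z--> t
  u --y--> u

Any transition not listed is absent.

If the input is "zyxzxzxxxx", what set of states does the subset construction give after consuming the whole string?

∅

Start in {p}.
Read 'z': p→{t}; now {t}.
Read 'y': t→{q, s, t}; now {q, s, t}.
Read 'x': q→{p}, s→{p, q}, t→{q, s}; now {p, q, s}.
Read 'z': p→{t}, q→{p}, s→{q, s}; now {p, q, s, t}.
Read 'x': p→∅, q→{p}, s→{p, q}, t→{q, s}; now {p, q, s}.
Read 'z': p→{t}, q→{p}, s→{q, s}; now {p, q, s, t}.
Read 'x': p→∅, q→{p}, s→{p, q}, t→{q, s}; now {p, q, s}.
Read 'x': p→∅, q→{p}, s→{p, q}; now {p, q}.
Read 'x': p→∅, q→{p}; now {p}.
Read 'x': p→∅; now ∅.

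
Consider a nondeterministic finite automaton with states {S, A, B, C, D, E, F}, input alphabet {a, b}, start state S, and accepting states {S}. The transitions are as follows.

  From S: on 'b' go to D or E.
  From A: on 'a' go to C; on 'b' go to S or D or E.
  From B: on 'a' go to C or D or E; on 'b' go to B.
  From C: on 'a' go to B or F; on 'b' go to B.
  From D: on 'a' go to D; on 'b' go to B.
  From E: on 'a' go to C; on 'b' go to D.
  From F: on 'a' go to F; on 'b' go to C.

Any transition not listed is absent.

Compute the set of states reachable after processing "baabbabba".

{C, D, E}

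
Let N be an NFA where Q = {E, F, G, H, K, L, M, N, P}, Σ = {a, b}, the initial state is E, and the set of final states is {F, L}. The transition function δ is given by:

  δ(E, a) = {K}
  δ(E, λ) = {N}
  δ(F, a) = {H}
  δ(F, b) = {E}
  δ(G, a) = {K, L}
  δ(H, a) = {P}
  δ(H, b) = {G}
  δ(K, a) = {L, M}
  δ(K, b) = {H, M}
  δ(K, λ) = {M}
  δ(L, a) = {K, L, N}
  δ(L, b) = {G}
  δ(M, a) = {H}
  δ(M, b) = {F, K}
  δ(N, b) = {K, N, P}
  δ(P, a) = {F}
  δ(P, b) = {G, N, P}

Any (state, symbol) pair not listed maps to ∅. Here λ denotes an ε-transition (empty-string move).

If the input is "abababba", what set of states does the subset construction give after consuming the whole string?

Start: ε-closure({E}) = {E, N}.
Read 'a': {E, N} → {K, M}.
Read 'b': {K, M} → {F, H, K, M}.
Read 'a': {F, H, K, M} → {H, L, M, P}.
Read 'b': {H, L, M, P} → {F, G, K, M, N, P}.
Read 'a': {F, G, K, M, N, P} → {F, H, K, L, M}.
Read 'b': {F, H, K, L, M} → {E, F, G, H, K, M, N}.
Read 'b': {E, F, G, H, K, M, N} → {E, F, G, H, K, M, N, P}.
Read 'a': {E, F, G, H, K, M, N, P} → {F, H, K, L, M, P}.

{F, H, K, L, M, P}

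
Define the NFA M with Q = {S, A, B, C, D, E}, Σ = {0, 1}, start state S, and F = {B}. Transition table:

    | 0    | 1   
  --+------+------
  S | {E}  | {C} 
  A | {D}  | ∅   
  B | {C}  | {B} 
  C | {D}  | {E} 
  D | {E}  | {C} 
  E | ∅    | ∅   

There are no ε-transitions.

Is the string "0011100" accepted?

Start in {S}.
Read '0': {S} → {E}.
Read '0': {E} → ∅.
The set is empty and remains empty for the remaining 5 symbols.
The final set ∅ contains no accepting state.

No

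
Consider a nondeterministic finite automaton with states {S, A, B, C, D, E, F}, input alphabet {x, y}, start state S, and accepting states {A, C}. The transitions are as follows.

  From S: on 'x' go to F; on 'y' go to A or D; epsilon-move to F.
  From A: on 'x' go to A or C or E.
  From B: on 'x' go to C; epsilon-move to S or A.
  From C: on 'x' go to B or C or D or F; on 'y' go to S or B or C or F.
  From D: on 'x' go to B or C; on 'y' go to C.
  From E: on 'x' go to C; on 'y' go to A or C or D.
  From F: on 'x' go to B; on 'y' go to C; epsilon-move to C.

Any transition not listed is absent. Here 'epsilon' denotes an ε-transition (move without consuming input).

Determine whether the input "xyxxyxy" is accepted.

Yes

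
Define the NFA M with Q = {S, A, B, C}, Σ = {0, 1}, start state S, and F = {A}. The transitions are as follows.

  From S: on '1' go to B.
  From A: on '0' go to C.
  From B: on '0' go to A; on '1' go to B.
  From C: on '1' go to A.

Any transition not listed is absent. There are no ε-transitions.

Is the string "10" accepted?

Yes

Start in {S}.
Read '1': S→{B}; now {B}.
Read '0': B→{A}; now {A}.
The final set {A} contains the accepting state A.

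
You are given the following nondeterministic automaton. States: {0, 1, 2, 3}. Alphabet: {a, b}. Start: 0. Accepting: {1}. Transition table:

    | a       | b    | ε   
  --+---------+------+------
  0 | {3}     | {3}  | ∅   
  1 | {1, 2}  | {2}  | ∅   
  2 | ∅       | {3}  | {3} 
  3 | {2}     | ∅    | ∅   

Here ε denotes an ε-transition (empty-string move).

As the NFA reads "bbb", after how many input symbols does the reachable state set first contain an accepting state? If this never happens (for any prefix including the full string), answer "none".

none

Start in {0}.
Read 'b': 0→{3}; now {3}.
Read 'b': 3→∅; now ∅.
The set is empty and remains empty for the remaining 1 symbol.
No reachable set along the way intersects F.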